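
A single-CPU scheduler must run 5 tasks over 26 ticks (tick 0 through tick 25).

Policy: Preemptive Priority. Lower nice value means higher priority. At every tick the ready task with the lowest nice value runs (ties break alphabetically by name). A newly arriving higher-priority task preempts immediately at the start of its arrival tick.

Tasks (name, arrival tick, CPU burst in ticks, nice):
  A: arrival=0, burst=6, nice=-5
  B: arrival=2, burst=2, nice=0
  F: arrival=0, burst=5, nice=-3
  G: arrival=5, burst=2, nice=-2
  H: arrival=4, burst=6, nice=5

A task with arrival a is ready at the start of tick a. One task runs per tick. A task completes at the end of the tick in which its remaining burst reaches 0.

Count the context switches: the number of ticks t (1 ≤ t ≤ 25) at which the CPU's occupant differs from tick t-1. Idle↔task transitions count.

t=0: ready={A,F} → run A
t=1: ready={A,F} → run A
t=2: ready={A,B,F} → run A
t=3: ready={A,B,F} → run A
t=4: ready={A,B,F,H} → run A
t=5: ready={A,B,F,G,H} → run A
t=6: ready={B,F,G,H} → run F
t=7: ready={B,F,G,H} → run F
t=8: ready={B,F,G,H} → run F
t=9: ready={B,F,G,H} → run F
t=10: ready={B,F,G,H} → run F
t=11: ready={B,G,H} → run G
t=12: ready={B,G,H} → run G
t=13: ready={B,H} → run B
t=14: ready={B,H} → run B
t=15: ready={H} → run H
t=16: ready={H} → run H
t=17: ready={H} → run H
t=18: ready={H} → run H
t=19: ready={H} → run H
t=20: ready={H} → run H
t=21: (idle)
t=22: (idle)
t=23: (idle)
t=24: (idle)
t=25: (idle)

context switches = 5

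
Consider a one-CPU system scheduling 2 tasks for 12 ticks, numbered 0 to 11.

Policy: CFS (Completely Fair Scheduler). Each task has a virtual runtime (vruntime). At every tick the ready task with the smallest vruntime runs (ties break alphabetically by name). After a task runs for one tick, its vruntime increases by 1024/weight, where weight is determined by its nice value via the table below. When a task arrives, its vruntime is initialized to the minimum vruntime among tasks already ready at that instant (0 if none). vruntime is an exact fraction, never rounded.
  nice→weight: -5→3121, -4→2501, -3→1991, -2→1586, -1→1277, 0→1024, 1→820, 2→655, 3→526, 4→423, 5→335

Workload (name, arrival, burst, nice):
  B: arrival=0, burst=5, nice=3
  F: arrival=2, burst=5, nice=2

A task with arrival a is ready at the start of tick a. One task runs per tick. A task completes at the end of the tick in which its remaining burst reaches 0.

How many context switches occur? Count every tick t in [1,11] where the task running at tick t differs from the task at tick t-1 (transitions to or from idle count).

context switches = 6

t=0: vr[B=0] → run B
t=1: vr[B=512/263] → run B
t=2: vr[B=1024/263 F=1024/263] → run B
t=3: vr[B=1536/263 F=1024/263] → run F
t=4: vr[B=1536/263 F=940032/172265] → run F
t=5: vr[B=1536/263 F=1209344/172265] → run B
t=6: vr[B=2048/263 F=1209344/172265] → run F
t=7: vr[B=2048/263 F=1478656/172265] → run B
t=8: vr[F=1478656/172265] → run F
t=9: vr[F=1747968/172265] → run F
t=10: (idle)
t=11: (idle)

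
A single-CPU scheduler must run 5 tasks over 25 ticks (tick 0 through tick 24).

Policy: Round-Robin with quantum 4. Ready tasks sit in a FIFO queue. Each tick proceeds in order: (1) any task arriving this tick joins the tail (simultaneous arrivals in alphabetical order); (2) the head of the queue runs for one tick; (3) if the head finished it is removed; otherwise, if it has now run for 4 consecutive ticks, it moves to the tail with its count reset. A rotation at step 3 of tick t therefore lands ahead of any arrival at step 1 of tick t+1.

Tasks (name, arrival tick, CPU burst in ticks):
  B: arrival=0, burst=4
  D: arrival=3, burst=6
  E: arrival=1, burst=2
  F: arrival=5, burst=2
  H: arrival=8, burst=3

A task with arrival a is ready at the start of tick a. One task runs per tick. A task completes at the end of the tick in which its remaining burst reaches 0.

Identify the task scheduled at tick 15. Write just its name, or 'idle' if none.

running at tick 15 = D

t=0: queue=[B] q_used=0 → run B
t=1: queue=[B,E] q_used=1 → run B
t=2: queue=[B,E] q_used=2 → run B
t=3: queue=[B,E,D] q_used=3 → run B
t=4: queue=[E,D] q_used=0 → run E
t=5: queue=[E,D,F] q_used=1 → run E
t=6: queue=[D,F] q_used=0 → run D
t=7: queue=[D,F] q_used=1 → run D
t=8: queue=[D,F,H] q_used=2 → run D
t=9: queue=[D,F,H] q_used=3 → run D
t=10: queue=[F,H,D] q_used=0 → run F
t=11: queue=[F,H,D] q_used=1 → run F
t=12: queue=[H,D] q_used=0 → run H
t=13: queue=[H,D] q_used=1 → run H
t=14: queue=[H,D] q_used=2 → run H
t=15: queue=[D] q_used=0 → run D
t=16: queue=[D] q_used=1 → run D
t=17: (idle)
t=18: (idle)
t=19: (idle)
t=20: (idle)
t=21: (idle)
t=22: (idle)
t=23: (idle)
t=24: (idle)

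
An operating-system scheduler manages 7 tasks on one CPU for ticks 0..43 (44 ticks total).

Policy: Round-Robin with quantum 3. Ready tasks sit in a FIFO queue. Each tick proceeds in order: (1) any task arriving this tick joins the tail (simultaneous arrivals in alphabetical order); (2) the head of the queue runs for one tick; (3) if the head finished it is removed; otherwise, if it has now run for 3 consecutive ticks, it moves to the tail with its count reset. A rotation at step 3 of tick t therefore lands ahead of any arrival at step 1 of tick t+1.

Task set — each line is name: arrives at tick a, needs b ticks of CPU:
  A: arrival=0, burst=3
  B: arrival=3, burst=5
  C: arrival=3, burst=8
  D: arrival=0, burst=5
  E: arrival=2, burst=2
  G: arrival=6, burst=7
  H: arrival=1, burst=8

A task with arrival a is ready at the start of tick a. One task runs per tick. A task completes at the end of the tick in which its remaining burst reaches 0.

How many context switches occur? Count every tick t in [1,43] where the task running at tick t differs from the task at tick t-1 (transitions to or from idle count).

t=0: queue=[A,D] q_used=0 → run A
t=1: queue=[A,D,H] q_used=1 → run A
t=2: queue=[A,D,H,E] q_used=2 → run A
t=3: queue=[D,H,E,B,C] q_used=0 → run D
t=4: queue=[D,H,E,B,C] q_used=1 → run D
t=5: queue=[D,H,E,B,C] q_used=2 → run D
t=6: queue=[H,E,B,C,D,G] q_used=0 → run H
t=7: queue=[H,E,B,C,D,G] q_used=1 → run H
t=8: queue=[H,E,B,C,D,G] q_used=2 → run H
t=9: queue=[E,B,C,D,G,H] q_used=0 → run E
t=10: queue=[E,B,C,D,G,H] q_used=1 → run E
t=11: queue=[B,C,D,G,H] q_used=0 → run B
t=12: queue=[B,C,D,G,H] q_used=1 → run B
t=13: queue=[B,C,D,G,H] q_used=2 → run B
t=14: queue=[C,D,G,H,B] q_used=0 → run C
t=15: queue=[C,D,G,H,B] q_used=1 → run C
t=16: queue=[C,D,G,H,B] q_used=2 → run C
t=17: queue=[D,G,H,B,C] q_used=0 → run D
t=18: queue=[D,G,H,B,C] q_used=1 → run D
t=19: queue=[G,H,B,C] q_used=0 → run G
t=20: queue=[G,H,B,C] q_used=1 → run G
t=21: queue=[G,H,B,C] q_used=2 → run G
t=22: queue=[H,B,C,G] q_used=0 → run H
t=23: queue=[H,B,C,G] q_used=1 → run H
t=24: queue=[H,B,C,G] q_used=2 → run H
t=25: queue=[B,C,G,H] q_used=0 → run B
t=26: queue=[B,C,G,H] q_used=1 → run B
t=27: queue=[C,G,H] q_used=0 → run C
t=28: queue=[C,G,H] q_used=1 → run C
t=29: queue=[C,G,H] q_used=2 → run C
t=30: queue=[G,H,C] q_used=0 → run G
t=31: queue=[G,H,C] q_used=1 → run G
t=32: queue=[G,H,C] q_used=2 → run G
t=33: queue=[H,C,G] q_used=0 → run H
t=34: queue=[H,C,G] q_used=1 → run H
t=35: queue=[C,G] q_used=0 → run C
t=36: queue=[C,G] q_used=1 → run C
t=37: queue=[G] q_used=0 → run G
t=38: (idle)
t=39: (idle)
t=40: (idle)
t=41: (idle)
t=42: (idle)
t=43: (idle)

context switches = 15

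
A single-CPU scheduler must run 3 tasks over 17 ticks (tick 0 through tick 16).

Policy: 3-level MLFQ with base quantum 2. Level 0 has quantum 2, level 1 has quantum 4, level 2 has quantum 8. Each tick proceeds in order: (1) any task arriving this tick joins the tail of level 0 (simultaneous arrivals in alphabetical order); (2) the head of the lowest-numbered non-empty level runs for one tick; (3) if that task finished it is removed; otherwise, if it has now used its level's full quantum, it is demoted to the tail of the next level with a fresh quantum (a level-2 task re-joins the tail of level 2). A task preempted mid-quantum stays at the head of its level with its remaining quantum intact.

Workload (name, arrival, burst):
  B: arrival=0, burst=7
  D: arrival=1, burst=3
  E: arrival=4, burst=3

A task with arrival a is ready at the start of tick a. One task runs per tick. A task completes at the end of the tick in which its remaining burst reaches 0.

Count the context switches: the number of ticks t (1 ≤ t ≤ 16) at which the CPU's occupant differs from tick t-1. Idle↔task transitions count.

context switches = 7

t=0: L0/L1/L2 = B/-/- → run B
t=1: L0/L1/L2 = BD/-/- → run B
t=2: L0/L1/L2 = D/B/- → run D
t=3: L0/L1/L2 = D/B/- → run D
t=4: L0/L1/L2 = E/BD/- → run E
t=5: L0/L1/L2 = E/BD/- → run E
t=6: L0/L1/L2 = -/BDE/- → run B
t=7: L0/L1/L2 = -/BDE/- → run B
t=8: L0/L1/L2 = -/BDE/- → run B
t=9: L0/L1/L2 = -/BDE/- → run B
t=10: L0/L1/L2 = -/DE/B → run D
t=11: L0/L1/L2 = -/E/B → run E
t=12: L0/L1/L2 = -/-/B → run B
t=13: (idle)
t=14: (idle)
t=15: (idle)
t=16: (idle)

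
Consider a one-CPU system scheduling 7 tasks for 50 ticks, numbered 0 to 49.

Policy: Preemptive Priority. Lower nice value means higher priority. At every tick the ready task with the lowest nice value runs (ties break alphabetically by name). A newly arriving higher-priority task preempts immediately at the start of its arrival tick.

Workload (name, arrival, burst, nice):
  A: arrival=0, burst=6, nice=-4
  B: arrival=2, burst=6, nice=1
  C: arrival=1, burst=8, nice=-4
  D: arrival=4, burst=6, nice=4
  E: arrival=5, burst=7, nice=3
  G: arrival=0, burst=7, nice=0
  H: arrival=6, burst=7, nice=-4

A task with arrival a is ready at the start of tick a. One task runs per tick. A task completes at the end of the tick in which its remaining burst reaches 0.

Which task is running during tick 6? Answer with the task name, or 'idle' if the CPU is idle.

running at tick 6 = C

t=0: ready={A,G} → run A
t=1: ready={A,C,G} → run A
t=2: ready={A,B,C,G} → run A
t=3: ready={A,B,C,G} → run A
t=4: ready={A,B,C,D,G} → run A
t=5: ready={A,B,C,D,E,G} → run A
t=6: ready={B,C,D,E,G,H} → run C
t=7: ready={B,C,D,E,G,H} → run C
t=8: ready={B,C,D,E,G,H} → run C
t=9: ready={B,C,D,E,G,H} → run C
t=10: ready={B,C,D,E,G,H} → run C
t=11: ready={B,C,D,E,G,H} → run C
t=12: ready={B,C,D,E,G,H} → run C
t=13: ready={B,C,D,E,G,H} → run C
t=14: ready={B,D,E,G,H} → run H
t=15: ready={B,D,E,G,H} → run H
t=16: ready={B,D,E,G,H} → run H
t=17: ready={B,D,E,G,H} → run H
t=18: ready={B,D,E,G,H} → run H
t=19: ready={B,D,E,G,H} → run H
t=20: ready={B,D,E,G,H} → run H
t=21: ready={B,D,E,G} → run G
t=22: ready={B,D,E,G} → run G
t=23: ready={B,D,E,G} → run G
t=24: ready={B,D,E,G} → run G
t=25: ready={B,D,E,G} → run G
t=26: ready={B,D,E,G} → run G
t=27: ready={B,D,E,G} → run G
t=28: ready={B,D,E} → run B
t=29: ready={B,D,E} → run B
t=30: ready={B,D,E} → run B
t=31: ready={B,D,E} → run B
t=32: ready={B,D,E} → run B
t=33: ready={B,D,E} → run B
t=34: ready={D,E} → run E
t=35: ready={D,E} → run E
t=36: ready={D,E} → run E
t=37: ready={D,E} → run E
t=38: ready={D,E} → run E
t=39: ready={D,E} → run E
t=40: ready={D,E} → run E
t=41: ready={D} → run D
t=42: ready={D} → run D
t=43: ready={D} → run D
t=44: ready={D} → run D
t=45: ready={D} → run D
t=46: ready={D} → run D
t=47: (idle)
t=48: (idle)
t=49: (idle)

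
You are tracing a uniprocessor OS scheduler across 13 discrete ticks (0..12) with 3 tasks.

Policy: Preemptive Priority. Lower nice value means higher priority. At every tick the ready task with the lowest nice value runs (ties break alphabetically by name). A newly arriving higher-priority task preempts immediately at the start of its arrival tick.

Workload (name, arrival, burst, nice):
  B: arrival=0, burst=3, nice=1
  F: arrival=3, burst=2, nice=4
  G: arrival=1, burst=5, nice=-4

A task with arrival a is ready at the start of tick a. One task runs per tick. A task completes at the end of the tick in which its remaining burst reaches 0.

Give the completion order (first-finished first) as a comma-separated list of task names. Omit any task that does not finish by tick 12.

completion order = G, B, F

t=0: ready={B} → run B
t=1: ready={B,G} → run G
t=2: ready={B,G} → run G
t=3: ready={B,F,G} → run G
t=4: ready={B,F,G} → run G
t=5: ready={B,F,G} → run G
t=6: ready={B,F} → run B
t=7: ready={B,F} → run B
t=8: ready={F} → run F
t=9: ready={F} → run F
t=10: (idle)
t=11: (idle)
t=12: (idle)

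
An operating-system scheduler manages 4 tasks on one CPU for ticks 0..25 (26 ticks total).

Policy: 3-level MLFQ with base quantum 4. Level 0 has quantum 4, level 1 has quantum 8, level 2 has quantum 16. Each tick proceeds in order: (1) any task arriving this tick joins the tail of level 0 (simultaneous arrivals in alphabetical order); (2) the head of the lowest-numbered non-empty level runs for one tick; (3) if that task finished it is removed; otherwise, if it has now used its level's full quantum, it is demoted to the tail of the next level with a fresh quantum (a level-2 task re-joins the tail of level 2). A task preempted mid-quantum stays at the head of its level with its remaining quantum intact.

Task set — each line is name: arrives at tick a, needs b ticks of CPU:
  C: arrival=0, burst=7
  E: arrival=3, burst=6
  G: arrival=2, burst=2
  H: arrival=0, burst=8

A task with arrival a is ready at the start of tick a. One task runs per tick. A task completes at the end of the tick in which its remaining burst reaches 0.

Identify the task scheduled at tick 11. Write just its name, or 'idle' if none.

t=0: L0/L1/L2 = CH/-/- → run C
t=1: L0/L1/L2 = CH/-/- → run C
t=2: L0/L1/L2 = CHG/-/- → run C
t=3: L0/L1/L2 = CHGE/-/- → run C
t=4: L0/L1/L2 = HGE/C/- → run H
t=5: L0/L1/L2 = HGE/C/- → run H
t=6: L0/L1/L2 = HGE/C/- → run H
t=7: L0/L1/L2 = HGE/C/- → run H
t=8: L0/L1/L2 = GE/CH/- → run G
t=9: L0/L1/L2 = GE/CH/- → run G
t=10: L0/L1/L2 = E/CH/- → run E
t=11: L0/L1/L2 = E/CH/- → run E
t=12: L0/L1/L2 = E/CH/- → run E
t=13: L0/L1/L2 = E/CH/- → run E
t=14: L0/L1/L2 = -/CHE/- → run C
t=15: L0/L1/L2 = -/CHE/- → run C
t=16: L0/L1/L2 = -/CHE/- → run C
t=17: L0/L1/L2 = -/HE/- → run H
t=18: L0/L1/L2 = -/HE/- → run H
t=19: L0/L1/L2 = -/HE/- → run H
t=20: L0/L1/L2 = -/HE/- → run H
t=21: L0/L1/L2 = -/E/- → run E
t=22: L0/L1/L2 = -/E/- → run E
t=23: (idle)
t=24: (idle)
t=25: (idle)

running at tick 11 = E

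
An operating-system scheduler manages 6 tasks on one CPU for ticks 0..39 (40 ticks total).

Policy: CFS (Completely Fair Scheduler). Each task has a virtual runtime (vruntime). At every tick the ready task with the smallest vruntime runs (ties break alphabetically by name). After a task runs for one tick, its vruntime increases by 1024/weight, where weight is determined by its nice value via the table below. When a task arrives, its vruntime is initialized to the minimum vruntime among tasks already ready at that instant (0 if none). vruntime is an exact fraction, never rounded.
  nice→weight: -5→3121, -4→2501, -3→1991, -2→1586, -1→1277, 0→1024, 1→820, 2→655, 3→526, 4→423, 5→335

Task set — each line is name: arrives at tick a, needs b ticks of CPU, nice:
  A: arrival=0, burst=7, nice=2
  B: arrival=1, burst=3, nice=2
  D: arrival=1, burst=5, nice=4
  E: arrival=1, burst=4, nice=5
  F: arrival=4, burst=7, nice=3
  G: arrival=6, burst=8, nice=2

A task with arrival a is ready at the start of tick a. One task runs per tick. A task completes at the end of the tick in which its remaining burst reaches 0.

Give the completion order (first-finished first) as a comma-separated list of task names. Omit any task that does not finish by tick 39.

t=0: vr[A=0] → run A
t=1: vr[A=1024/655 B=1024/655 D=1024/655 E=1024/655] → run A
t=2: vr[A=2048/655 B=1024/655 D=1024/655 E=1024/655] → run B
t=3: vr[A=2048/655 B=2048/655 D=1024/655 E=1024/655] → run D
t=4: vr[A=2048/655 B=2048/655 D=1103872/277065 E=1024/655 F=1024/655] → run E
t=5: vr[A=2048/655 B=2048/655 D=1103872/277065 E=202752/43885 F=1024/655] → run F
t=6: vr[A=2048/655 B=2048/655 D=1103872/277065 E=202752/43885 F=604672/172265 G=2048/655] → run A
t=7: vr[A=3072/655 B=2048/655 D=1103872/277065 E=202752/43885 F=604672/172265 G=2048/655] → run B
t=8: vr[A=3072/655 B=3072/655 D=1103872/277065 E=202752/43885 F=604672/172265 G=2048/655] → run G
t=9: vr[A=3072/655 B=3072/655 D=1103872/277065 E=202752/43885 F=604672/172265 G=3072/655] → run F
t=10: vr[A=3072/655 B=3072/655 D=1103872/277065 E=202752/43885 F=940032/172265 G=3072/655] → run D
t=11: vr[A=3072/655 B=3072/655 D=1774592/277065 E=202752/43885 F=940032/172265 G=3072/655] → run E
t=12: vr[A=3072/655 B=3072/655 D=1774592/277065 E=336896/43885 F=940032/172265 G=3072/655] → run A
t=13: vr[A=4096/655 B=3072/655 D=1774592/277065 E=336896/43885 F=940032/172265 G=3072/655] → run B
t=14: vr[A=4096/655 D=1774592/277065 E=336896/43885 F=940032/172265 G=3072/655] → run G
t=15: vr[A=4096/655 D=1774592/277065 E=336896/43885 F=940032/172265 G=4096/655] → run F
t=16: vr[A=4096/655 D=1774592/277065 E=336896/43885 F=1275392/172265 G=4096/655] → run A
t=17: vr[A=1024/131 D=1774592/277065 E=336896/43885 F=1275392/172265 G=4096/655] → run G
t=18: vr[A=1024/131 D=1774592/277065 E=336896/43885 F=1275392/172265 G=1024/131] → run D
t=19: vr[A=1024/131 D=815104/92355 E=336896/43885 F=1275392/172265 G=1024/131] → run F
t=20: vr[A=1024/131 D=815104/92355 E=336896/43885 F=1610752/172265 G=1024/131] → run E
t=21: vr[A=1024/131 D=815104/92355 E=94208/8777 F=1610752/172265 G=1024/131] → run A
t=22: vr[A=6144/655 D=815104/92355 E=94208/8777 F=1610752/172265 G=1024/131] → run G
t=23: vr[A=6144/655 D=815104/92355 E=94208/8777 F=1610752/172265 G=6144/655] → run D
t=24: vr[A=6144/655 D=3116032/277065 E=94208/8777 F=1610752/172265 G=6144/655] → run F
t=25: vr[A=6144/655 D=3116032/277065 E=94208/8777 F=1946112/172265 G=6144/655] → run A
t=26: vr[D=3116032/277065 E=94208/8777 F=1946112/172265 G=6144/655] → run G
t=27: vr[D=3116032/277065 E=94208/8777 F=1946112/172265 G=7168/655] → run E
t=28: vr[D=3116032/277065 F=1946112/172265 G=7168/655] → run G
t=29: vr[D=3116032/277065 F=1946112/172265 G=8192/655] → run D
t=30: vr[F=1946112/172265 G=8192/655] → run F
t=31: vr[F=2281472/172265 G=8192/655] → run G
t=32: vr[F=2281472/172265 G=9216/655] → run F
t=33: vr[G=9216/655] → run G
t=34: (idle)
t=35: (idle)
t=36: (idle)
t=37: (idle)
t=38: (idle)
t=39: (idle)

completion order = B, A, E, D, F, G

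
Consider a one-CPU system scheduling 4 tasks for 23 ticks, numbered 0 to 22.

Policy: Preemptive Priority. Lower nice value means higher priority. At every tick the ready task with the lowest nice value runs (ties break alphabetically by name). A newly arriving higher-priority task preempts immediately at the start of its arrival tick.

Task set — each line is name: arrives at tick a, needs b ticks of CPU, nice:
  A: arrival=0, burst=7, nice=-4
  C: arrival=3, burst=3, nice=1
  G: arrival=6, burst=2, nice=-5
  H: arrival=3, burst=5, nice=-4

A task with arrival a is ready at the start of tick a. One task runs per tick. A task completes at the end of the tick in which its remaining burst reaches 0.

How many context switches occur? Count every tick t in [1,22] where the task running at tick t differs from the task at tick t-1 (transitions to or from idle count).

t=0: ready={A} → run A
t=1: ready={A} → run A
t=2: ready={A} → run A
t=3: ready={A,C,H} → run A
t=4: ready={A,C,H} → run A
t=5: ready={A,C,H} → run A
t=6: ready={A,C,G,H} → run G
t=7: ready={A,C,G,H} → run G
t=8: ready={A,C,H} → run A
t=9: ready={C,H} → run H
t=10: ready={C,H} → run H
t=11: ready={C,H} → run H
t=12: ready={C,H} → run H
t=13: ready={C,H} → run H
t=14: ready={C} → run C
t=15: ready={C} → run C
t=16: ready={C} → run C
t=17: (idle)
t=18: (idle)
t=19: (idle)
t=20: (idle)
t=21: (idle)
t=22: (idle)

context switches = 5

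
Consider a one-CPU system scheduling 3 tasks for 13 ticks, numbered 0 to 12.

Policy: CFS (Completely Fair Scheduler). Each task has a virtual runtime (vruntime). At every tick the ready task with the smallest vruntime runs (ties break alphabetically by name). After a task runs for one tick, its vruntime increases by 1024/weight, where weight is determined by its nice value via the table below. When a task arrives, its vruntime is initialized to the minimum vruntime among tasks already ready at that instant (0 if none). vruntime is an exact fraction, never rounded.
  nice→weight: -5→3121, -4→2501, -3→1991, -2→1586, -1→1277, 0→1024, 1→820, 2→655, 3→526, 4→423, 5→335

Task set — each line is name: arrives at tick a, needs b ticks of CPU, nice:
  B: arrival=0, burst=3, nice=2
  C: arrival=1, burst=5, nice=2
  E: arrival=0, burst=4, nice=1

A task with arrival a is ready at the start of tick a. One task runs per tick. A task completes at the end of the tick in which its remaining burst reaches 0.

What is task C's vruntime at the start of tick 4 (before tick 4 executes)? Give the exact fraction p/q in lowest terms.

vruntime(C, start of tick 4) = 1024/655

t=0: vr[B=0 E=0] → run B
t=1: vr[B=1024/655 C=0 E=0] → run C
t=2: vr[B=1024/655 C=1024/655 E=0] → run E
t=3: vr[B=1024/655 C=1024/655 E=256/205] → run E
t=4: vr[B=1024/655 C=1024/655 E=512/205] → run B
t=5: vr[B=2048/655 C=1024/655 E=512/205] → run C
t=6: vr[B=2048/655 C=2048/655 E=512/205] → run E
t=7: vr[B=2048/655 C=2048/655 E=768/205] → run B
t=8: vr[C=2048/655 E=768/205] → run C
t=9: vr[C=3072/655 E=768/205] → run E
t=10: vr[C=3072/655] → run C
t=11: vr[C=4096/655] → run C
t=12: (idle)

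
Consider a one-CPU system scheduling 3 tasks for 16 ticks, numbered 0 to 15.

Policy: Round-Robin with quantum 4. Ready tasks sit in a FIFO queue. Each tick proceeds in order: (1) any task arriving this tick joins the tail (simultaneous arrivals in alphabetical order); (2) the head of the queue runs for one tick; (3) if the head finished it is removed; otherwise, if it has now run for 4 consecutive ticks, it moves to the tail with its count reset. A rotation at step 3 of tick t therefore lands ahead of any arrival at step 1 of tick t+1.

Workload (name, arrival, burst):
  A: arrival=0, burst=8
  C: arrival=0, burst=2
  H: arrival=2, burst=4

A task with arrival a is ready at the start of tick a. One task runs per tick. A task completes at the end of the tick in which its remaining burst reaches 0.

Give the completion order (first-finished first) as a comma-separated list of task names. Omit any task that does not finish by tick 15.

t=0: queue=[A,C] q_used=0 → run A
t=1: queue=[A,C] q_used=1 → run A
t=2: queue=[A,C,H] q_used=2 → run A
t=3: queue=[A,C,H] q_used=3 → run A
t=4: queue=[C,H,A] q_used=0 → run C
t=5: queue=[C,H,A] q_used=1 → run C
t=6: queue=[H,A] q_used=0 → run H
t=7: queue=[H,A] q_used=1 → run H
t=8: queue=[H,A] q_used=2 → run H
t=9: queue=[H,A] q_used=3 → run H
t=10: queue=[A] q_used=0 → run A
t=11: queue=[A] q_used=1 → run A
t=12: queue=[A] q_used=2 → run A
t=13: queue=[A] q_used=3 → run A
t=14: (idle)
t=15: (idle)

completion order = C, H, A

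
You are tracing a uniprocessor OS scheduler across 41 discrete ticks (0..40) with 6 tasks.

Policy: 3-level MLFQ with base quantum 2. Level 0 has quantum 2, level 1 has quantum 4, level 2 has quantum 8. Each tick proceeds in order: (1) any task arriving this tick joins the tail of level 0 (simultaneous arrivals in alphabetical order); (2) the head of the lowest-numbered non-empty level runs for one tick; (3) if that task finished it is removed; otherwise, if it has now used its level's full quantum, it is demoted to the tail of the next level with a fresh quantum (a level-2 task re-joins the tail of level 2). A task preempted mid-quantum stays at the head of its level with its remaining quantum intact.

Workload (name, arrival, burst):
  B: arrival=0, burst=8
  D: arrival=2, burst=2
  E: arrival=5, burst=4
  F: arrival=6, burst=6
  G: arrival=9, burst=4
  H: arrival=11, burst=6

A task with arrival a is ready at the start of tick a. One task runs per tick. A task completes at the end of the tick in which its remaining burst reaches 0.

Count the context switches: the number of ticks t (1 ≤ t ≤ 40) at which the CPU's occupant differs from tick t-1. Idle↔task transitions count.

context switches = 13

t=0: L0/L1/L2 = B/-/- → run B
t=1: L0/L1/L2 = B/-/- → run B
t=2: L0/L1/L2 = D/B/- → run D
t=3: L0/L1/L2 = D/B/- → run D
t=4: L0/L1/L2 = -/B/- → run B
t=5: L0/L1/L2 = E/B/- → run E
t=6: L0/L1/L2 = EF/B/- → run E
t=7: L0/L1/L2 = F/BE/- → run F
t=8: L0/L1/L2 = F/BE/- → run F
t=9: L0/L1/L2 = G/BEF/- → run G
t=10: L0/L1/L2 = G/BEF/- → run G
t=11: L0/L1/L2 = H/BEFG/- → run H
t=12: L0/L1/L2 = H/BEFG/- → run H
t=13: L0/L1/L2 = -/BEFGH/- → run B
t=14: L0/L1/L2 = -/BEFGH/- → run B
t=15: L0/L1/L2 = -/BEFGH/- → run B
t=16: L0/L1/L2 = -/EFGH/B → run E
t=17: L0/L1/L2 = -/EFGH/B → run E
t=18: L0/L1/L2 = -/FGH/B → run F
t=19: L0/L1/L2 = -/FGH/B → run F
t=20: L0/L1/L2 = -/FGH/B → run F
t=21: L0/L1/L2 = -/FGH/B → run F
t=22: L0/L1/L2 = -/GH/B → run G
t=23: L0/L1/L2 = -/GH/B → run G
t=24: L0/L1/L2 = -/H/B → run H
t=25: L0/L1/L2 = -/H/B → run H
t=26: L0/L1/L2 = -/H/B → run H
t=27: L0/L1/L2 = -/H/B → run H
t=28: L0/L1/L2 = -/-/B → run B
t=29: L0/L1/L2 = -/-/B → run B
t=30: (idle)
t=31: (idle)
t=32: (idle)
t=33: (idle)
t=34: (idle)
t=35: (idle)
t=36: (idle)
t=37: (idle)
t=38: (idle)
t=39: (idle)
t=40: (idle)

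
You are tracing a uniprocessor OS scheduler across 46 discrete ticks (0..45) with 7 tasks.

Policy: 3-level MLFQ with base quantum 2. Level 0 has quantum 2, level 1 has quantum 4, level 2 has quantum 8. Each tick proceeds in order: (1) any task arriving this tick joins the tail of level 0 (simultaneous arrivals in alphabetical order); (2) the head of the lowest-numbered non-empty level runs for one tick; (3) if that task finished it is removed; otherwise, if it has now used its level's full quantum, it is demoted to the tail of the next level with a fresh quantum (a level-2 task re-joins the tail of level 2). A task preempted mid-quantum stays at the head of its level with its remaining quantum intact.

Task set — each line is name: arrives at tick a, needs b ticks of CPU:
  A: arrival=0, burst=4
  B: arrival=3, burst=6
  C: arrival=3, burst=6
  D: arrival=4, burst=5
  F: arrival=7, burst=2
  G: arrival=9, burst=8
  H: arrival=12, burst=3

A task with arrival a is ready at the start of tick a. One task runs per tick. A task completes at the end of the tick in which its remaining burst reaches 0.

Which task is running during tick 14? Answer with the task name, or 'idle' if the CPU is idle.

t=0: L0/L1/L2 = A/-/- → run A
t=1: L0/L1/L2 = A/-/- → run A
t=2: L0/L1/L2 = -/A/- → run A
t=3: L0/L1/L2 = BC/A/- → run B
t=4: L0/L1/L2 = BCD/A/- → run B
t=5: L0/L1/L2 = CD/AB/- → run C
t=6: L0/L1/L2 = CD/AB/- → run C
t=7: L0/L1/L2 = DF/ABC/- → run D
t=8: L0/L1/L2 = DF/ABC/- → run D
t=9: L0/L1/L2 = FG/ABCD/- → run F
t=10: L0/L1/L2 = FG/ABCD/- → run F
t=11: L0/L1/L2 = G/ABCD/- → run G
t=12: L0/L1/L2 = GH/ABCD/- → run G
t=13: L0/L1/L2 = H/ABCDG/- → run H
t=14: L0/L1/L2 = H/ABCDG/- → run H
t=15: L0/L1/L2 = -/ABCDGH/- → run A
t=16: L0/L1/L2 = -/BCDGH/- → run B
t=17: L0/L1/L2 = -/BCDGH/- → run B
t=18: L0/L1/L2 = -/BCDGH/- → run B
t=19: L0/L1/L2 = -/BCDGH/- → run B
t=20: L0/L1/L2 = -/CDGH/- → run C
t=21: L0/L1/L2 = -/CDGH/- → run C
t=22: L0/L1/L2 = -/CDGH/- → run C
t=23: L0/L1/L2 = -/CDGH/- → run C
t=24: L0/L1/L2 = -/DGH/- → run D
t=25: L0/L1/L2 = -/DGH/- → run D
t=26: L0/L1/L2 = -/DGH/- → run D
t=27: L0/L1/L2 = -/GH/- → run G
t=28: L0/L1/L2 = -/GH/- → run G
t=29: L0/L1/L2 = -/GH/- → run G
t=30: L0/L1/L2 = -/GH/- → run G
t=31: L0/L1/L2 = -/H/G → run H
t=32: L0/L1/L2 = -/-/G → run G
t=33: L0/L1/L2 = -/-/G → run G
t=34: (idle)
t=35: (idle)
t=36: (idle)
t=37: (idle)
t=38: (idle)
t=39: (idle)
t=40: (idle)
t=41: (idle)
t=42: (idle)
t=43: (idle)
t=44: (idle)
t=45: (idle)

running at tick 14 = H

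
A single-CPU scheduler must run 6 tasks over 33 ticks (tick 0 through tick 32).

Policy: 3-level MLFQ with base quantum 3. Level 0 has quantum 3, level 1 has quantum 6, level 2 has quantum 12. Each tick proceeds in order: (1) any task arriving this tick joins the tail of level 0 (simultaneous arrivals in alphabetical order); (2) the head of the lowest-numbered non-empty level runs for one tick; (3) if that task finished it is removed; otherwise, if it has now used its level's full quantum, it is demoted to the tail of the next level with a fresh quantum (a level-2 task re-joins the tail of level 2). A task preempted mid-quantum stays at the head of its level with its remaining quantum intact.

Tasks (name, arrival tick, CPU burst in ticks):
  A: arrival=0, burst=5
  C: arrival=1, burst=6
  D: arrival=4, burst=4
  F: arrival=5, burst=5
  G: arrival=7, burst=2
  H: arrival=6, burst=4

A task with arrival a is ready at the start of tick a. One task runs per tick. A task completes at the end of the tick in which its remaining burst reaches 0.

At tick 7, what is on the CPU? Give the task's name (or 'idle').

t=0: L0/L1/L2 = A/-/- → run A
t=1: L0/L1/L2 = AC/-/- → run A
t=2: L0/L1/L2 = AC/-/- → run A
t=3: L0/L1/L2 = C/A/- → run C
t=4: L0/L1/L2 = CD/A/- → run C
t=5: L0/L1/L2 = CDF/A/- → run C
t=6: L0/L1/L2 = DFH/AC/- → run D
t=7: L0/L1/L2 = DFHG/AC/- → run D
t=8: L0/L1/L2 = DFHG/AC/- → run D
t=9: L0/L1/L2 = FHG/ACD/- → run F
t=10: L0/L1/L2 = FHG/ACD/- → run F
t=11: L0/L1/L2 = FHG/ACD/- → run F
t=12: L0/L1/L2 = HG/ACDF/- → run H
t=13: L0/L1/L2 = HG/ACDF/- → run H
t=14: L0/L1/L2 = HG/ACDF/- → run H
t=15: L0/L1/L2 = G/ACDFH/- → run G
t=16: L0/L1/L2 = G/ACDFH/- → run G
t=17: L0/L1/L2 = -/ACDFH/- → run A
t=18: L0/L1/L2 = -/ACDFH/- → run A
t=19: L0/L1/L2 = -/CDFH/- → run C
t=20: L0/L1/L2 = -/CDFH/- → run C
t=21: L0/L1/L2 = -/CDFH/- → run C
t=22: L0/L1/L2 = -/DFH/- → run D
t=23: L0/L1/L2 = -/FH/- → run F
t=24: L0/L1/L2 = -/FH/- → run F
t=25: L0/L1/L2 = -/H/- → run H
t=26: (idle)
t=27: (idle)
t=28: (idle)
t=29: (idle)
t=30: (idle)
t=31: (idle)
t=32: (idle)

running at tick 7 = D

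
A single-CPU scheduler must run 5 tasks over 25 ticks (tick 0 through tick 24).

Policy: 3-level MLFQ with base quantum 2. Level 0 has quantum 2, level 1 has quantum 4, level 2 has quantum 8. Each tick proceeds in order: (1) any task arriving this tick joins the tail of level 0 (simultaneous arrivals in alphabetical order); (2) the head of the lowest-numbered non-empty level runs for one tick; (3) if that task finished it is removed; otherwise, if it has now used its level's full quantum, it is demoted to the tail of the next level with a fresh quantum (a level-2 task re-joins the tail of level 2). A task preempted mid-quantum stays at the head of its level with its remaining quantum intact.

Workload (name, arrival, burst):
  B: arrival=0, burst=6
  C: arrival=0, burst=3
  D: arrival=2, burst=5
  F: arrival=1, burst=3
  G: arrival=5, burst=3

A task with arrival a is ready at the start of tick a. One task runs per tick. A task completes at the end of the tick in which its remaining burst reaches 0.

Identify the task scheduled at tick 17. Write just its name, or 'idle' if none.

running at tick 17 = D

t=0: L0/L1/L2 = BC/-/- → run B
t=1: L0/L1/L2 = BCF/-/- → run B
t=2: L0/L1/L2 = CFD/B/- → run C
t=3: L0/L1/L2 = CFD/B/- → run C
t=4: L0/L1/L2 = FD/BC/- → run F
t=5: L0/L1/L2 = FDG/BC/- → run F
t=6: L0/L1/L2 = DG/BCF/- → run D
t=7: L0/L1/L2 = DG/BCF/- → run D
t=8: L0/L1/L2 = G/BCFD/- → run G
t=9: L0/L1/L2 = G/BCFD/- → run G
t=10: L0/L1/L2 = -/BCFDG/- → run B
t=11: L0/L1/L2 = -/BCFDG/- → run B
t=12: L0/L1/L2 = -/BCFDG/- → run B
t=13: L0/L1/L2 = -/BCFDG/- → run B
t=14: L0/L1/L2 = -/CFDG/- → run C
t=15: L0/L1/L2 = -/FDG/- → run F
t=16: L0/L1/L2 = -/DG/- → run D
t=17: L0/L1/L2 = -/DG/- → run D
t=18: L0/L1/L2 = -/DG/- → run D
t=19: L0/L1/L2 = -/G/- → run G
t=20: (idle)
t=21: (idle)
t=22: (idle)
t=23: (idle)
t=24: (idle)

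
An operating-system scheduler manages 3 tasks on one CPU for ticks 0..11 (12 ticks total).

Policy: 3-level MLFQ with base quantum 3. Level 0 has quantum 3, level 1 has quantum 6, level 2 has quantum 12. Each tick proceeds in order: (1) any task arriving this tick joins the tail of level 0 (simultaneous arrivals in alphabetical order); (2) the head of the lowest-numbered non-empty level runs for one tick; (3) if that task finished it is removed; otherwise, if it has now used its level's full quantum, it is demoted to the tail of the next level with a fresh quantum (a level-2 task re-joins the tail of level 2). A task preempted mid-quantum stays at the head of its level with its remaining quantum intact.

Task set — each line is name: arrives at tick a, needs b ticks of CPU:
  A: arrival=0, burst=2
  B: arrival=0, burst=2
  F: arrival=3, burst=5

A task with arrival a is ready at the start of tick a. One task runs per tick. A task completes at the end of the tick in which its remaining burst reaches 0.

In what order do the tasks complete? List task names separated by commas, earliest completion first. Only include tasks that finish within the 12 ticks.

completion order = A, B, F

t=0: L0/L1/L2 = AB/-/- → run A
t=1: L0/L1/L2 = AB/-/- → run A
t=2: L0/L1/L2 = B/-/- → run B
t=3: L0/L1/L2 = BF/-/- → run B
t=4: L0/L1/L2 = F/-/- → run F
t=5: L0/L1/L2 = F/-/- → run F
t=6: L0/L1/L2 = F/-/- → run F
t=7: L0/L1/L2 = -/F/- → run F
t=8: L0/L1/L2 = -/F/- → run F
t=9: (idle)
t=10: (idle)
t=11: (idle)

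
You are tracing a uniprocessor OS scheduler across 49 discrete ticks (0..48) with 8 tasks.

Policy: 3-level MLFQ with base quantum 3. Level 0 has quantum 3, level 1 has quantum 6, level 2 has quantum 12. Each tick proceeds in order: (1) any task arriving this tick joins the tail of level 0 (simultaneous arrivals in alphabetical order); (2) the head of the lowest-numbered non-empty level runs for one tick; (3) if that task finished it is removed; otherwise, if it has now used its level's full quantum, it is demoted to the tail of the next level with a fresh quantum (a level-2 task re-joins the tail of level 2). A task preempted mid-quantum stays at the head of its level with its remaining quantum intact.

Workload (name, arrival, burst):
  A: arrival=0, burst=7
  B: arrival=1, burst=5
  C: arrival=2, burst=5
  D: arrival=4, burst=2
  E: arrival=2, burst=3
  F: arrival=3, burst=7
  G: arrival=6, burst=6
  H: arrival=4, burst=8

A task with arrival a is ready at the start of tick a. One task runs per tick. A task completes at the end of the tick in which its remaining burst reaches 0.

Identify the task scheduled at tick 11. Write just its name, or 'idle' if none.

running at tick 11 = E

t=0: L0/L1/L2 = A/-/- → run A
t=1: L0/L1/L2 = AB/-/- → run A
t=2: L0/L1/L2 = ABCE/-/- → run A
t=3: L0/L1/L2 = BCEF/A/- → run B
t=4: L0/L1/L2 = BCEFDH/A/- → run B
t=5: L0/L1/L2 = BCEFDH/A/- → run B
t=6: L0/L1/L2 = CEFDHG/AB/- → run C
t=7: L0/L1/L2 = CEFDHG/AB/- → run C
t=8: L0/L1/L2 = CEFDHG/AB/- → run C
t=9: L0/L1/L2 = EFDHG/ABC/- → run E
t=10: L0/L1/L2 = EFDHG/ABC/- → run E
t=11: L0/L1/L2 = EFDHG/ABC/- → run E
t=12: L0/L1/L2 = FDHG/ABC/- → run F
t=13: L0/L1/L2 = FDHG/ABC/- → run F
t=14: L0/L1/L2 = FDHG/ABC/- → run F
t=15: L0/L1/L2 = DHG/ABCF/- → run D
t=16: L0/L1/L2 = DHG/ABCF/- → run D
t=17: L0/L1/L2 = HG/ABCF/- → run H
t=18: L0/L1/L2 = HG/ABCF/- → run H
t=19: L0/L1/L2 = HG/ABCF/- → run H
t=20: L0/L1/L2 = G/ABCFH/- → run G
t=21: L0/L1/L2 = G/ABCFH/- → run G
t=22: L0/L1/L2 = G/ABCFH/- → run G
t=23: L0/L1/L2 = -/ABCFHG/- → run A
t=24: L0/L1/L2 = -/ABCFHG/- → run A
t=25: L0/L1/L2 = -/ABCFHG/- → run A
t=26: L0/L1/L2 = -/ABCFHG/- → run A
t=27: L0/L1/L2 = -/BCFHG/- → run B
t=28: L0/L1/L2 = -/BCFHG/- → run B
t=29: L0/L1/L2 = -/CFHG/- → run C
t=30: L0/L1/L2 = -/CFHG/- → run C
t=31: L0/L1/L2 = -/FHG/- → run F
t=32: L0/L1/L2 = -/FHG/- → run F
t=33: L0/L1/L2 = -/FHG/- → run F
t=34: L0/L1/L2 = -/FHG/- → run F
t=35: L0/L1/L2 = -/HG/- → run H
t=36: L0/L1/L2 = -/HG/- → run H
t=37: L0/L1/L2 = -/HG/- → run H
t=38: L0/L1/L2 = -/HG/- → run H
t=39: L0/L1/L2 = -/HG/- → run H
t=40: L0/L1/L2 = -/G/- → run G
t=41: L0/L1/L2 = -/G/- → run G
t=42: L0/L1/L2 = -/G/- → run G
t=43: (idle)
t=44: (idle)
t=45: (idle)
t=46: (idle)
t=47: (idle)
t=48: (idle)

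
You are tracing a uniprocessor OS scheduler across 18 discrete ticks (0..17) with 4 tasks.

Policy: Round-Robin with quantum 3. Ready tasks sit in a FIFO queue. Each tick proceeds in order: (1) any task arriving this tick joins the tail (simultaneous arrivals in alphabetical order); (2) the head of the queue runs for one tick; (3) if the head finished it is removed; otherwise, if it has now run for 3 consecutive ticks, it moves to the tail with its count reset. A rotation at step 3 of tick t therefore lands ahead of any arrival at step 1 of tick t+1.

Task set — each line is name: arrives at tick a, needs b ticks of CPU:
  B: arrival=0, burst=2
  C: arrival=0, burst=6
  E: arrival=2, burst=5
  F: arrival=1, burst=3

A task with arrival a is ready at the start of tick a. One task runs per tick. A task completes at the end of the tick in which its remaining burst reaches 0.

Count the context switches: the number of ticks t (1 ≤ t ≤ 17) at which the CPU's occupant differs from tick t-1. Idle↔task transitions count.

t=0: queue=[B,C] q_used=0 → run B
t=1: queue=[B,C,F] q_used=1 → run B
t=2: queue=[C,F,E] q_used=0 → run C
t=3: queue=[C,F,E] q_used=1 → run C
t=4: queue=[C,F,E] q_used=2 → run C
t=5: queue=[F,E,C] q_used=0 → run F
t=6: queue=[F,E,C] q_used=1 → run F
t=7: queue=[F,E,C] q_used=2 → run F
t=8: queue=[E,C] q_used=0 → run E
t=9: queue=[E,C] q_used=1 → run E
t=10: queue=[E,C] q_used=2 → run E
t=11: queue=[C,E] q_used=0 → run C
t=12: queue=[C,E] q_used=1 → run C
t=13: queue=[C,E] q_used=2 → run C
t=14: queue=[E] q_used=0 → run E
t=15: queue=[E] q_used=1 → run E
t=16: (idle)
t=17: (idle)

context switches = 6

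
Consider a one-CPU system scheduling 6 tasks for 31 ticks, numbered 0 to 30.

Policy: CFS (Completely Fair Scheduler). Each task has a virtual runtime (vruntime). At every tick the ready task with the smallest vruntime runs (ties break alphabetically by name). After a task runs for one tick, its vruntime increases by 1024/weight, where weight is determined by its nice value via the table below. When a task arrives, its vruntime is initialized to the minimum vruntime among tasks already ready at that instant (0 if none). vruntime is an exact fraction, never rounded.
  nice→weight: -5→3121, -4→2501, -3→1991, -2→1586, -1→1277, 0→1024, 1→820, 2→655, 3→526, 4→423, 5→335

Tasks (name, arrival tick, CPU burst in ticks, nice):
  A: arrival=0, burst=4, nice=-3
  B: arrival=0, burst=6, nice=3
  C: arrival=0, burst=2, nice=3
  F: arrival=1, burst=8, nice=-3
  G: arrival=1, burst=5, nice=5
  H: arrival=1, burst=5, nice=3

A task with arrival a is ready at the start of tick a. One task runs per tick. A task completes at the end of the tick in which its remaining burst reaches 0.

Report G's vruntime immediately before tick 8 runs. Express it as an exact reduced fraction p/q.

vruntime(G, start of tick 8) = 1024/335

t=0: vr[A=0 B=0 C=0] → run A
t=1: vr[A=1024/1991 B=0 C=0 F=0 G=0 H=0] → run B
t=2: vr[A=1024/1991 B=512/263 C=0 F=0 G=0 H=0] → run C
t=3: vr[A=1024/1991 B=512/263 C=512/263 F=0 G=0 H=0] → run F
t=4: vr[A=1024/1991 B=512/263 C=512/263 F=1024/1991 G=0 H=0] → run G
t=5: vr[A=1024/1991 B=512/263 C=512/263 F=1024/1991 G=1024/335 H=0] → run H
t=6: vr[A=1024/1991 B=512/263 C=512/263 F=1024/1991 G=1024/335 H=512/263] → run A
t=7: vr[A=2048/1991 B=512/263 C=512/263 F=1024/1991 G=1024/335 H=512/263] → run F
t=8: vr[A=2048/1991 B=512/263 C=512/263 F=2048/1991 G=1024/335 H=512/263] → run A
t=9: vr[A=3072/1991 B=512/263 C=512/263 F=2048/1991 G=1024/335 H=512/263] → run F
t=10: vr[A=3072/1991 B=512/263 C=512/263 F=3072/1991 G=1024/335 H=512/263] → run A
t=11: vr[B=512/263 C=512/263 F=3072/1991 G=1024/335 H=512/263] → run F
t=12: vr[B=512/263 C=512/263 F=4096/1991 G=1024/335 H=512/263] → run B
t=13: vr[B=1024/263 C=512/263 F=4096/1991 G=1024/335 H=512/263] → run C
t=14: vr[B=1024/263 F=4096/1991 G=1024/335 H=512/263] → run H
t=15: vr[B=1024/263 F=4096/1991 G=1024/335 H=1024/263] → run F
t=16: vr[B=1024/263 F=5120/1991 G=1024/335 H=1024/263] → run F
t=17: vr[B=1024/263 F=6144/1991 G=1024/335 H=1024/263] → run G
t=18: vr[B=1024/263 F=6144/1991 G=2048/335 H=1024/263] → run F
t=19: vr[B=1024/263 F=7168/1991 G=2048/335 H=1024/263] → run F
t=20: vr[B=1024/263 G=2048/335 H=1024/263] → run B
t=21: vr[B=1536/263 G=2048/335 H=1024/263] → run H
t=22: vr[B=1536/263 G=2048/335 H=1536/263] → run B
t=23: vr[B=2048/263 G=2048/335 H=1536/263] → run H
t=24: vr[B=2048/263 G=2048/335 H=2048/263] → run G
t=25: vr[B=2048/263 G=3072/335 H=2048/263] → run B
t=26: vr[B=2560/263 G=3072/335 H=2048/263] → run H
t=27: vr[B=2560/263 G=3072/335] → run G
t=28: vr[B=2560/263 G=4096/335] → run B
t=29: vr[G=4096/335] → run G
t=30: (idle)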